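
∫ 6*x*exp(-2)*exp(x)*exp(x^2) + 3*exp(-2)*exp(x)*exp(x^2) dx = 3*exp(x^2 + x - 2) + C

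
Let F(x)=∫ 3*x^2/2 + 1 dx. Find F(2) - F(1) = 9/2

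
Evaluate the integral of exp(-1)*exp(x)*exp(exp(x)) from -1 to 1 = -exp(-1 + exp(-1)) + exp(-1 + E)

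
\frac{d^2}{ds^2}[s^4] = 12*s^2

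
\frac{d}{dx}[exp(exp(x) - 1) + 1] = exp(x + exp(x) - 1)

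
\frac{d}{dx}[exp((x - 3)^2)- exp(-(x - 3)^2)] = (2*x*exp(2*x^2 - 12*x + 18) + 2*x - 6*exp(2*x^2 - 12*x + 18) - 6)*exp(-x^2 + 6*x - 9)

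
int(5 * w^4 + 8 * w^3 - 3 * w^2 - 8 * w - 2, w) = w^5 + 2*w^4 - w^3 - 4*w^2 - 2*w + C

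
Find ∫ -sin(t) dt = cos(t) + C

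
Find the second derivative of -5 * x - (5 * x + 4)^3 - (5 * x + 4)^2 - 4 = -750*x - 650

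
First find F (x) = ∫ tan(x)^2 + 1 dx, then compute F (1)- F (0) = tan(1)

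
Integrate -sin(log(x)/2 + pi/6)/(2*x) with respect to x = cos(log(x)/2 + pi/6) + C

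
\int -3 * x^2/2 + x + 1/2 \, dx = -x^3/2 + x^2/2 + x/2 + C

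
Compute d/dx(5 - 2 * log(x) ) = -2/x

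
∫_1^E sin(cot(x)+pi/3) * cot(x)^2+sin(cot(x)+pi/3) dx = -cos(cot(1) + pi/3) + cos(cot(E) + pi/3)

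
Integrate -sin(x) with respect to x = cos(x) + C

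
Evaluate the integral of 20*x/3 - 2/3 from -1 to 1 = -4/3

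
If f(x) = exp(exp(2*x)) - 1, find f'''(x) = 8*exp(2*x + exp(2*x)) + 24*exp(4*x + exp(2*x)) + 8*exp(6*x + exp(2*x))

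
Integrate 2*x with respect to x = x^2 + C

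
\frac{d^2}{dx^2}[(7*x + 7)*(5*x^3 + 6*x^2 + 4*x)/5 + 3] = 84*x^2 + 462*x/5 + 28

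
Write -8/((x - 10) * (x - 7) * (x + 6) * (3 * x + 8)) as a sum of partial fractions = -54/(2755*(3*x + 8)) + 1/(260*(x + 6)) + 8/(1131*(x - 7)) - 1/(228*(x - 10))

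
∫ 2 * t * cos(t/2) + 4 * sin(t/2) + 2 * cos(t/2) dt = (4*t + 4)*sin(t/2) + C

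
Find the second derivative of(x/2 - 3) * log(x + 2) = (x + 10)/(2*x^2 + 8*x + 8)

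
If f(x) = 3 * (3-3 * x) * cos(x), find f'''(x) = -9*x*sin(x) + 9*sin(x) + 27*cos(x)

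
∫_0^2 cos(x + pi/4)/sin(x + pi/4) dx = log(sin(pi/4 + 2)) + log(2)/2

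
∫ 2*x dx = x^2 + C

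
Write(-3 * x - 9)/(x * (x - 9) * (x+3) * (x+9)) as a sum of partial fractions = -1/(54*(x + 9)) - 1/(54*(x - 9)) + 1/(27*x)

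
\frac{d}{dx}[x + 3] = 1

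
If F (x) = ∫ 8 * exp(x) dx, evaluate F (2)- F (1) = -8*E + 8*exp(2)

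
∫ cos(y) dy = sin(y) + C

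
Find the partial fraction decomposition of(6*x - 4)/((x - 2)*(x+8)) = 26/(5*(x + 8)) + 4/(5*(x - 2))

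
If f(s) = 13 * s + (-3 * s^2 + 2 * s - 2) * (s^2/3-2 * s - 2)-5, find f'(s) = -4*s^3 + 20*s^2 + 8*s/3 + 13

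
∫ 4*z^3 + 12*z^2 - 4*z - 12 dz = z^4 + 4*z^3 - 2*z^2 - 12*z + C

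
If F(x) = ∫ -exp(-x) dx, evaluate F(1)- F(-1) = -E + exp(-1)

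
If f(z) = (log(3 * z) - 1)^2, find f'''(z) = (4*log(z) - 10 + 4*log(3))/z^3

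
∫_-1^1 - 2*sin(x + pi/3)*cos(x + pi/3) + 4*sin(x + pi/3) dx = sqrt(3)*(4 - cos(1))*sin(1)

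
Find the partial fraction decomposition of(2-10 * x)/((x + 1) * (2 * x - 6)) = -3/(2*(x + 1)) - 7/(2*(x - 3))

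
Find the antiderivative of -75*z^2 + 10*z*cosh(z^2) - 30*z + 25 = -25*z^3 - 15*z^2 + 25*z + 5*sinh(z^2) + C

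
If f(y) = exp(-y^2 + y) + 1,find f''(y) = 4*y^2*exp(-y^2 + y) - 4*y*exp(-y^2 + y) - exp(-y^2 + y)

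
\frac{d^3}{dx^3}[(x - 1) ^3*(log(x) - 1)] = (6*x^3*log(x) + 5*x^3 - 6*x^2 - 3*x - 2)/x^3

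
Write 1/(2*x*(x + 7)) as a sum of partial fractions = -1/(14*(x + 7)) + 1/(14*x)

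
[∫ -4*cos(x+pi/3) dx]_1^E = -4*sin(pi/3 + E) + 4*sin(1 + pi/3)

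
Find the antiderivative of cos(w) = sin(w) + C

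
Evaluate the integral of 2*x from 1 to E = -1 + exp(2)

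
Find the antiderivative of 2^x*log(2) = 2^x + C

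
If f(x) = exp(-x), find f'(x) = -exp(-x)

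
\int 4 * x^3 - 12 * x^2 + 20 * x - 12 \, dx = x^4 - 4*x^3 + 10*x^2 - 12*x + C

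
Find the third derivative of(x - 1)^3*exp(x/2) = x^3*exp(x/2)/8 + 15*x^2*exp(x/2)/8 + 39*x*exp(x/2)/8 - 7*exp(x/2)/8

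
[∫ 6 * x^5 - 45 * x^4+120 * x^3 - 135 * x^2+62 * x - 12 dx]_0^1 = -4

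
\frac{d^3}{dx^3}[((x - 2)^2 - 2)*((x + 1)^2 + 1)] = 24*x - 12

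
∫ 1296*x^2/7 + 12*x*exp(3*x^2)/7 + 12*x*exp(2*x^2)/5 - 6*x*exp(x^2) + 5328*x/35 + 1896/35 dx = 432*x^3/7 + 2664*x^2/35 + 1896*x/35 + 2*exp(3*x^2)/7 + 3*exp(2*x^2)/5 - 3*exp(x^2) + C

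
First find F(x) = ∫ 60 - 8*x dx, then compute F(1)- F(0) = 56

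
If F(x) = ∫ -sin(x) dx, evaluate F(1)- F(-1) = 0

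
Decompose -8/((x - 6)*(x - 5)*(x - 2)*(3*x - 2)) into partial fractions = 27/(104*(3*x - 2)) - 1/(6*(x - 2)) + 8/(39*(x - 5)) - 1/(8*(x - 6))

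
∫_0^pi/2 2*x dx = pi^2/4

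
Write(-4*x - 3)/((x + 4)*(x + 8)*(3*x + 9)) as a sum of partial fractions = 29/(60*(x + 8)) - 13/(12*(x + 4)) + 3/(5*(x + 3))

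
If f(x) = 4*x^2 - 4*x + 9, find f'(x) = 8*x - 4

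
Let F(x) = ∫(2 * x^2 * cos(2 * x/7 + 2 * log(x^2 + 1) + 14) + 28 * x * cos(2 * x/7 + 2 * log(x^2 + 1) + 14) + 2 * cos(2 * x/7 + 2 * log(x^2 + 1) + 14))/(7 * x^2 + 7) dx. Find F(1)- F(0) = -sin(14) + sin(2*log(2) + 100/7)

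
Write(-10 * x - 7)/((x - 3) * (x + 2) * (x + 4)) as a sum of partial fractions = 33/(14*(x + 4)) - 13/(10*(x + 2)) - 37/(35*(x - 3))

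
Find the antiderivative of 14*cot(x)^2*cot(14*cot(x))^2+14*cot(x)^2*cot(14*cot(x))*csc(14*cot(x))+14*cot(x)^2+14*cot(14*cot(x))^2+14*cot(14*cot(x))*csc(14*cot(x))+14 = 1/tan(7/tan(x)) + C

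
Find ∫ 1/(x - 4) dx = log(4 - x) + C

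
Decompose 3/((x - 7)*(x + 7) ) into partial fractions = -3/(14*(x + 7)) + 3/(14*(x - 7))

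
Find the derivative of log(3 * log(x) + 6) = 1/(x*log(x) + 2*x)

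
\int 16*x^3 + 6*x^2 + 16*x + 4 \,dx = 4*x^4 + 2*x^3 + 8*x^2 + 4*x + C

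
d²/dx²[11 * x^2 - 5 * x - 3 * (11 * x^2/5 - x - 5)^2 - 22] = -4356*x^2/25 + 396*x/5 + 148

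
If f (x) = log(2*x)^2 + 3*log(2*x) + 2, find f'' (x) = (-2*log(x) - 2*log(2) - 1)/x^2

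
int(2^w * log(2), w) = 2^w + C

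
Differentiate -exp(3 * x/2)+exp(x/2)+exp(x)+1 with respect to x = -3*exp(3*x/2)/2 + exp(x/2)/2 + exp(x)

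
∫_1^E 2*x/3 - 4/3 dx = -1/3 + (-2 + E)^2/3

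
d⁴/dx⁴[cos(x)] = cos(x)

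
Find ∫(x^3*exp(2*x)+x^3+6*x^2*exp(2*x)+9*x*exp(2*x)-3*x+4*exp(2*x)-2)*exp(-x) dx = 2*(x + 1)^3*sinh(x) + C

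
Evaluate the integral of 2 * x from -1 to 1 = 0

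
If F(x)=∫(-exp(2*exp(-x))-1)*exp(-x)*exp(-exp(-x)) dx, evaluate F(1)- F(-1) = -exp(E) - exp(-exp(-1)) + exp(-E) + exp(exp(-1))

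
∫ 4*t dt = 2*t^2 + C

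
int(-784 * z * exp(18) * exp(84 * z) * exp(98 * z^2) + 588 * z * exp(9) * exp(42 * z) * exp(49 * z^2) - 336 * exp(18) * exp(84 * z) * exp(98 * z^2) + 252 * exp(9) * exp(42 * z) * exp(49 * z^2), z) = (6 - 4*exp((7*z + 3)^2))*exp((7*z + 3)^2) + C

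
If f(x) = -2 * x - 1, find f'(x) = -2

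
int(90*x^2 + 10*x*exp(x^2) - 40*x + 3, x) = 30*x^3 - 20*x^2 + 3*x + 5*exp(x^2) + C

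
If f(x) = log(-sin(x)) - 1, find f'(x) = 1/tan(x)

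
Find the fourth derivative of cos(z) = cos(z)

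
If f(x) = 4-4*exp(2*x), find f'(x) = -8*exp(2*x)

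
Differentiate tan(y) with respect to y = cos(y)^(-2)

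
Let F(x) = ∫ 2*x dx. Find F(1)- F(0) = 1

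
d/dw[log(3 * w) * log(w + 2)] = (w*log(w) + w*log(w + 2) + w*log(3) + 2*log(w + 2))/(w^2 + 2*w)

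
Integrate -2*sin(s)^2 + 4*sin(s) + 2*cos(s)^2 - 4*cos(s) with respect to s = (sqrt(2)*sin(s + pi/4) - 2)^2 + C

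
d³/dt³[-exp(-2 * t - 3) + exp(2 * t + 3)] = (8*exp(4*t + 6) + 8)*exp(-2*t - 3)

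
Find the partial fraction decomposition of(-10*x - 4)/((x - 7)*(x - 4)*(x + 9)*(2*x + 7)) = 248/(3465*(2*x + 7)) - 43/(1144*(x + 9)) + 44/(585*(x - 4)) - 37/(504*(x - 7))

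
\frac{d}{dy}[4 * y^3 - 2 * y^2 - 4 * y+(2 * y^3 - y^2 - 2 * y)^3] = 72*y^8 - 96*y^7 - 126*y^6 + 138*y^5 + 90*y^4 - 48*y^3 - 12*y^2 - 4*y - 4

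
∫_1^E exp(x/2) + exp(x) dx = -(1 + exp(1/2))^2 + (1 + exp(E/2))^2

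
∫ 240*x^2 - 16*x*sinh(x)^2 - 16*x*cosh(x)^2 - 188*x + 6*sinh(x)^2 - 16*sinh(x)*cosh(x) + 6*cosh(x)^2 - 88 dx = -(8*x - 3)*(-10*x^2 + 8*x + sinh(2*x) + 14) + C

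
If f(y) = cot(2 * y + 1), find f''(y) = 8*cos(2*y + 1)/sin(2*y + 1)^3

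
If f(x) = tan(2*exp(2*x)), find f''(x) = 32*exp(4*x)*sin(2*exp(2*x))/cos(2*exp(2*x))^3 + 8*exp(2*x)/cos(2*exp(2*x))^2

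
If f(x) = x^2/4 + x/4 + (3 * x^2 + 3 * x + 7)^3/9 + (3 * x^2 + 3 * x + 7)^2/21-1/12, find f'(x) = 18*x^5 + 45*x^4 + 852*x^3/7 + 963*x^2/7 + 2035*x/14 + 205/4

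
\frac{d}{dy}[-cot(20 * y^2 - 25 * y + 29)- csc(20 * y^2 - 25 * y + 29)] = 40*y*cot(20*y^2 - 25*y + 29)^2 + 40*y*cot(20*y^2 - 25*y + 29)*csc(20*y^2 - 25*y + 29) + 40*y - 25*cot(20*y^2 - 25*y + 29)^2 - 25*cot(20*y^2 - 25*y + 29)*csc(20*y^2 - 25*y + 29) - 25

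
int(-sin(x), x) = cos(x) + C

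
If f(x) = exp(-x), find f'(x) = -exp(-x)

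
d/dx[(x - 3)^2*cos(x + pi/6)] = -x^2*sin(x + pi/6) + 6*x*sin(x + pi/6) + 2*x*cos(x + pi/6) - 9*sin(x + pi/6) - 6*cos(x + pi/6)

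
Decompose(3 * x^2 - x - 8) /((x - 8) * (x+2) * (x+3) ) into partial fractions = 2/(x + 3) - 3/(5*(x + 2)) + 8/(5*(x - 8))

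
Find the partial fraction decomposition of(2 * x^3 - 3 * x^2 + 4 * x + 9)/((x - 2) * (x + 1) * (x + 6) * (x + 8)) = 177/(20*(x + 8)) - 111/(16*(x + 6)) + 7/(80*(x - 2))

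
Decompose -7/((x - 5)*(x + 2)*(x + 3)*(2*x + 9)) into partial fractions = 56/(285*(2*x + 9)) - 7/(24*(x + 3)) + 1/(5*(x + 2)) - 1/(152*(x - 5))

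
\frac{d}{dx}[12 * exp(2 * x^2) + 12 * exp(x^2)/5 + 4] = 48*x*exp(2*x^2) + 24*x*exp(x^2)/5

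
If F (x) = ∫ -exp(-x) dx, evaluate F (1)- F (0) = -1 + exp(-1)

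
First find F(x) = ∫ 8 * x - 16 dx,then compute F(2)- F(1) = -4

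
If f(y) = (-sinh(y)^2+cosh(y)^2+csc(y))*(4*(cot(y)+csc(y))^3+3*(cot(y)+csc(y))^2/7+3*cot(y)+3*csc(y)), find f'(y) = -(1/7 - 66*cos(y)/(7*sin(y)) - 243/(7*sin(y)) - 114*cos(y)/(7*sin(y)^2) - 338/(7*sin(y)^2) + 354*cos(y)/(7*sin(y)^3) + 354/(7*sin(y)^3) + 64*cos(y)/sin(y)^4 + 64/sin(y)^4)/sin(y)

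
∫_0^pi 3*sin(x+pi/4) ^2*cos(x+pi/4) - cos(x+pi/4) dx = sqrt(2)/2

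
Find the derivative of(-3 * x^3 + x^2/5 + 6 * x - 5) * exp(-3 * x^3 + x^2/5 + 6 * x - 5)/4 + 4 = (675*x^5 - 75*x^4 - 1798*x^3 + 990*x^2 + 860*x - 600)*exp(-3*x^3 + x^2/5 + 6*x - 5)/100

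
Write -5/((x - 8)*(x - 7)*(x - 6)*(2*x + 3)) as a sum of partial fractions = 8/(969*(2*x + 3)) - 1/(6*(x - 6)) + 5/(17*(x - 7)) - 5/(38*(x - 8))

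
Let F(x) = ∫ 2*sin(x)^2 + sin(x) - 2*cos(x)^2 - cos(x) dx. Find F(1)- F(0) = -sqrt(2)*sin(pi/4 + 1) - sin(2) + 1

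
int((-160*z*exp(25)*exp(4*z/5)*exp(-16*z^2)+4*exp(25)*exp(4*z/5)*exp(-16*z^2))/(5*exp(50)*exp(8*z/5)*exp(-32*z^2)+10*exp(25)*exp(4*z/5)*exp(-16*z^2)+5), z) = exp(4*z/5 + 25)/(exp(16*z^2) + exp(4*z/5 + 25)) + C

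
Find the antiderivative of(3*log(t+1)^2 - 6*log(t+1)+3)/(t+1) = (log(t + 1) - 1)^3 + C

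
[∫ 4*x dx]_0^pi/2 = pi^2/2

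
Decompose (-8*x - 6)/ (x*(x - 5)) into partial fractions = -46/(5*(x - 5)) + 6/(5*x)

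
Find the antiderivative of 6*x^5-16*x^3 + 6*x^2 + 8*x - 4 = x^6 - 4*x^4 + 2*x^3 + 4*x^2 - 4*x + C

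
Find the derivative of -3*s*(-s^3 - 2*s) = 12*s^3 + 12*s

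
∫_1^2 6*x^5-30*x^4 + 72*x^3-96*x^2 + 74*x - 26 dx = 8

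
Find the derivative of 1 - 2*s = -2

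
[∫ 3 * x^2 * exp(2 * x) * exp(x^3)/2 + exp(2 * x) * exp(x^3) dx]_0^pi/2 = -1/2 + exp(pi + pi^3/8)/2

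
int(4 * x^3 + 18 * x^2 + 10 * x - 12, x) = x^4 + 6*x^3 + 5*x^2 - 12*x + C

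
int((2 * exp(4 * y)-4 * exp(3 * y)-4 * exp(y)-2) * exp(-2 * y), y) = ((exp(y) - 2)*exp(y) - 1)^2*exp(-2*y) + C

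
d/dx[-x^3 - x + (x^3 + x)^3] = 9*x^8 + 21*x^6 + 15*x^4 - 1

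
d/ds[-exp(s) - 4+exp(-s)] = (-exp(2*s) - 1)*exp(-s)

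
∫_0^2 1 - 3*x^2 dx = -6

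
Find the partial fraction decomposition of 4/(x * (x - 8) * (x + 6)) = 1/(21*(x + 6)) + 1/(28*(x - 8)) - 1/(12*x)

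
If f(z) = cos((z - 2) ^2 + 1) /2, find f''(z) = -2*z^2*cos(z^2 - 4*z + 5) + 8*z*cos(z^2 - 4*z + 5) - sin(z^2 - 4*z + 5) - 8*cos(z^2 - 4*z + 5)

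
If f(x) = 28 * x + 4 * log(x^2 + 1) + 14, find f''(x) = (8 - 8*x^2)/(x^4 + 2*x^2 + 1)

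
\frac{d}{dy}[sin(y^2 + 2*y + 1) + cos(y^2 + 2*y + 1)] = -2*y*sin(y^2 + 2*y + 1) + 2*y*cos(y^2 + 2*y + 1) - 2*sin(y^2 + 2*y + 1) + 2*cos(y^2 + 2*y + 1)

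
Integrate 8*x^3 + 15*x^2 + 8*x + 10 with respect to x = 2*x^4 + 5*x^3 + 4*x^2 + 10*x + C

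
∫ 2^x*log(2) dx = 2^x + C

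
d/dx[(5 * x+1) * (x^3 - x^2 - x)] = 20*x^3 - 12*x^2 - 12*x - 1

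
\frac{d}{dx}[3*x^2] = 6*x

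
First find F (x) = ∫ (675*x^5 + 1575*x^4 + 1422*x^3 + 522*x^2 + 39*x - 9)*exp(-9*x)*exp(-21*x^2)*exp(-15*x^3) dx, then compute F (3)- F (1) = -621*exp(-621) + 45*exp(-45)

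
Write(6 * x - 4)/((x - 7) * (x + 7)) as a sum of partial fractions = 23/(7*(x + 7)) + 19/(7*(x - 7))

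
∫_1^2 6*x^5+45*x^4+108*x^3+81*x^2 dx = 936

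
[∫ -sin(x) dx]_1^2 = -cos(1) + cos(2)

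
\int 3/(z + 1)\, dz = 3*log(z + 1) + C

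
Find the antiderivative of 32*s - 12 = 16*s^2 - 12*s + C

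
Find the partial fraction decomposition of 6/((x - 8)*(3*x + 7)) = -18/(31*(3*x + 7)) + 6/(31*(x - 8))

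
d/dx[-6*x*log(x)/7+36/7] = -6*log(x)/7 - 6/7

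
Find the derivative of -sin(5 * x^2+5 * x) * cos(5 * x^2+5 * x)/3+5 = -5*(2*x + 1)*cos(10*x*(x + 1))/3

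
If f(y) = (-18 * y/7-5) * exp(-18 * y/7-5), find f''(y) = (-5832*y - 6804)*exp(-18*y/7 - 5)/343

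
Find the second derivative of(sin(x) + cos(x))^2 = -4*sin(2*x)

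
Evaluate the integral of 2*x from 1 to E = -1 + exp(2)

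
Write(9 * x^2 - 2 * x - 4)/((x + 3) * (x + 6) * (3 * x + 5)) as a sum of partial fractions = 219/(52*(3*x + 5)) + 332/(39*(x + 6)) - 83/(12*(x + 3))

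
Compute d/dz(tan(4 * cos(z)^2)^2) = -8*sin(2*z)*tan(2*cos(2*z) + 2)^3 - 8*sin(2*z)*tan(2*cos(2*z) + 2)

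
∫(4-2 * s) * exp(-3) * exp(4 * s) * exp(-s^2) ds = exp(1 - (s - 2)^2) + C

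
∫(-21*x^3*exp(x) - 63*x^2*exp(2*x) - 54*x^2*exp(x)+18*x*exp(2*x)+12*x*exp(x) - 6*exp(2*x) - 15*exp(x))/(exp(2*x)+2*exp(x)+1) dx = 3*((-7*x^3 + 3*x^2 - 2*x - 3)*exp(x) + 2*exp(x) + 2)/(exp(x) + 1) + C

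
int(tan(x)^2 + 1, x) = tan(x) + C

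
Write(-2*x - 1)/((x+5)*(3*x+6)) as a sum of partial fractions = -1/(x + 5) + 1/(3*(x + 2))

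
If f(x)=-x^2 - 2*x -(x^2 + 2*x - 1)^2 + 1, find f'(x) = -4*x^3 - 12*x^2 - 6*x + 2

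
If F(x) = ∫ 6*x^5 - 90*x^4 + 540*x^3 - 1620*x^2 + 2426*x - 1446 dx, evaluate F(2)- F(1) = -57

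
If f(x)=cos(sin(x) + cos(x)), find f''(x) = 2*sin(x)*cos(x)*cos(sqrt(2)*sin(x + pi/4)) + sqrt(2)*sin(sqrt(2)*sin(x + pi/4))*sin(x + pi/4) - cos(sqrt(2)*sin(x + pi/4))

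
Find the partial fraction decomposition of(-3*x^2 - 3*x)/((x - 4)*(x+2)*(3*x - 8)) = 33/(7*(3*x - 8)) - 1/(14*(x + 2)) - 5/(2*(x - 4))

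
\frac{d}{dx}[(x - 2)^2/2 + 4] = x - 2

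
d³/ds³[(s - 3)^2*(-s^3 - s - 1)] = -60*s^2 + 144*s - 60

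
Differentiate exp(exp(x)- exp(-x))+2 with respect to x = (exp(exp(x) - exp(-x)) + exp(2*x + exp(x) - exp(-x)))*exp(-x)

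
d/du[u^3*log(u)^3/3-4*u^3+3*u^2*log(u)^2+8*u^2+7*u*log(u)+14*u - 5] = u^2*log(u)^3 + u^2*log(u)^2 - 12*u^2 + 6*u*log(u)^2 + 6*u*log(u) + 16*u + 7*log(u) + 21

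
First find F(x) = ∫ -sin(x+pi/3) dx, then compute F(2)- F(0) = cos(pi/3 + 2) - 1/2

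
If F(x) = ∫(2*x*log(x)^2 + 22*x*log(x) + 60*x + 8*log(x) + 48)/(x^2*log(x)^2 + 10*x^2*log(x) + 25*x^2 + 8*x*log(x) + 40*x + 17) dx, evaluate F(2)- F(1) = -log(82) + log(1 + (2*log(2) + 14)^2)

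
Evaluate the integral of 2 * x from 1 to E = -1 + exp(2)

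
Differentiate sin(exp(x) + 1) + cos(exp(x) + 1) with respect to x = sqrt(2)*exp(x)*cos(exp(x) + pi/4 + 1)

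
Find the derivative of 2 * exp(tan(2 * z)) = 4*exp(tan(2*z))/cos(2*z)^2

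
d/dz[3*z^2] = 6*z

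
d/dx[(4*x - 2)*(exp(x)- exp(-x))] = (4*x*exp(2*x) + 4*x + 2*exp(2*x) - 6)*exp(-x)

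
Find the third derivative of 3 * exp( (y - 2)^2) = 24*y^3*exp(y^2 - 4*y + 4) - 144*y^2*exp(y^2 - 4*y + 4) + 324*y*exp(y^2 - 4*y + 4) - 264*exp(y^2 - 4*y + 4)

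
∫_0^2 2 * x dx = 4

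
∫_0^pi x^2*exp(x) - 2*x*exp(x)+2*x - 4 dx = -8 + (-2 + pi)^2*(1 + exp(pi))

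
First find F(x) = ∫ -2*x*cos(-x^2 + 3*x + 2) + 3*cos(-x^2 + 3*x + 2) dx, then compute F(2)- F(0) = -sin(2) + sin(4)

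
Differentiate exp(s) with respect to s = exp(s)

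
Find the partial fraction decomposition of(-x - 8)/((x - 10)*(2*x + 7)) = 1/(3*(2*x + 7)) - 2/(3*(x - 10))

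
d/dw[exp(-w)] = -exp(-w)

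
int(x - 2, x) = x^2/2 - 2*x + C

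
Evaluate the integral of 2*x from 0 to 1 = 1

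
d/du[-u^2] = -2*u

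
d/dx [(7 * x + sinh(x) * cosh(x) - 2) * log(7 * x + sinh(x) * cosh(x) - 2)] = 2*log(7*x + sinh(x)*cosh(x) - 2)*sinh(x)^2 + 8*log(7*x + sinh(x)*cosh(x) - 2) + 2*sinh(x)^2 + 8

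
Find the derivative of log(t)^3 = 3*log(t)^2/t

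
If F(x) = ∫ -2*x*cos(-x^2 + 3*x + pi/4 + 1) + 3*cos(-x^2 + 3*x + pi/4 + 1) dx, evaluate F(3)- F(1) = -sin(pi/4 + 3) + sin(pi/4 + 1)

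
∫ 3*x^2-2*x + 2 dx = x^3 - x^2 + 2*x + C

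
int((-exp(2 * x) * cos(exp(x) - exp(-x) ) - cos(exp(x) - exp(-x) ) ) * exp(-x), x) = -sin(2*sinh(x)) + C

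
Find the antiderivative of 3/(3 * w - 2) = log(2 - 3*w) + C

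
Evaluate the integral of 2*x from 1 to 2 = 3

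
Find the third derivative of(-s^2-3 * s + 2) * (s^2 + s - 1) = -24*s - 24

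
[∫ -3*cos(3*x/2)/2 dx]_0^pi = 1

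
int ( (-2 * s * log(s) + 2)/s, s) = -2*(s - 1)*(log(s) - 1) + C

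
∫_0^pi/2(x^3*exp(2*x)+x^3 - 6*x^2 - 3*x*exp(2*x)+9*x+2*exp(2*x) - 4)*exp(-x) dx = (-1 + pi/2)^3*(-exp(-pi/2) + exp(pi/2))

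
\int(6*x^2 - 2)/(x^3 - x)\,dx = 2*log(x^3 - x) + C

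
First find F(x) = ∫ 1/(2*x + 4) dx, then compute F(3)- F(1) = -log(3)/2 + log(5)/2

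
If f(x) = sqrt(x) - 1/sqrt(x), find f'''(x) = (3*x + 15)/(8*x^(7/2))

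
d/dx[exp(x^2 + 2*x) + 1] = 2*x*exp(x^2 + 2*x) + 2*exp(x^2 + 2*x)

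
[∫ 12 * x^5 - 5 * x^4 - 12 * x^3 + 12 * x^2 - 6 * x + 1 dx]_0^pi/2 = (-pi + 1 + pi^3/8)*(-pi^2/4 + pi/2 + pi^3/4)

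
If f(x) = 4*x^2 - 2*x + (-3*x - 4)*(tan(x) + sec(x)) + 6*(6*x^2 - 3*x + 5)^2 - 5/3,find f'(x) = 864*x^3 - 648*x^2 - 3*x*tan(x)^2 - 3*x*tan(x)*sec(x) + 833*x - 4*tan(x)^2 - 4*tan(x)*sec(x) - 3*tan(x) - 3*sec(x) - 186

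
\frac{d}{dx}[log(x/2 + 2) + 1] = 1/(x + 4)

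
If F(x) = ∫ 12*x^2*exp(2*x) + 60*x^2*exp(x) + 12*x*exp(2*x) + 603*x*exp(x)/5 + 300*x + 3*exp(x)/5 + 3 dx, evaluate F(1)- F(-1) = -6*(-5 - exp(-1))^2 + 3*exp(-1)/5 + 3*E/5 + 6 + 6*(E + 5)^2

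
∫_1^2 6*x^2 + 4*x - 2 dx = 18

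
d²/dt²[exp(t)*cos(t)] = -2*exp(t)*sin(t)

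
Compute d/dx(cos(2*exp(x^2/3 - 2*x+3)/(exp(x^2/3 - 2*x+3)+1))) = 4*(3 - x)*exp(3)*exp(-2*x)*exp(x^2/3)*sin(2*exp(3)*exp(x^2/3)/(exp(2*x) + exp(3)*exp(x^2/3)))/(3 + 6*exp(3)*exp(-2*x)*exp(x^2/3) + 3*exp(6)*exp(-4*x)*exp(2*x^2/3))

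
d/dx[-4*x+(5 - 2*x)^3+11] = -24*x^2 + 120*x - 154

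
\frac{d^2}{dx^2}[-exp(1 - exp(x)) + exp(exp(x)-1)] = (-exp(2*x) + exp(x) + exp(x + 2*exp(x) - 2) + exp(2*x + 2*exp(x) - 2))*exp(1 - exp(x))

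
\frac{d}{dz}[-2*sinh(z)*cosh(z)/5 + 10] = -2*cosh(2*z)/5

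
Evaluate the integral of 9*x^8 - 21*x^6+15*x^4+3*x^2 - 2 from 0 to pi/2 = -pi + pi^3/4 + (-pi/2 + pi^3/8)^3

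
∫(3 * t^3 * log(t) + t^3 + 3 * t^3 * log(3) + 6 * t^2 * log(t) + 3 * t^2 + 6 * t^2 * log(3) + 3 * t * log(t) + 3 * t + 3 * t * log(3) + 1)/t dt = (t + 1)^3*log(3*t) + C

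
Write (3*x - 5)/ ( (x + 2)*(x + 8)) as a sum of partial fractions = 29/(6*(x + 8)) - 11/(6*(x + 2))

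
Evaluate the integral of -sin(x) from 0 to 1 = -1 + cos(1)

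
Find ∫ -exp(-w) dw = exp(-w) + C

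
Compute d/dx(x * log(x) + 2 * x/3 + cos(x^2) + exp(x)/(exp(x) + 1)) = (-6*x*exp(2*x)*sin(x^2) - 12*x*exp(x)*sin(x^2) - 6*x*sin(x^2) + 3*exp(2*x)*log(x) + 5*exp(2*x) + 6*exp(x)*log(x) + 13*exp(x) + 3*log(x) + 5)/(3*exp(2*x) + 6*exp(x) + 3)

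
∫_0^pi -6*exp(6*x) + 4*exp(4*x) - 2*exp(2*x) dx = -exp(6*pi) - exp(2*pi) + 1 + exp(4*pi)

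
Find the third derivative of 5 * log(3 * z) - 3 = 10/z^3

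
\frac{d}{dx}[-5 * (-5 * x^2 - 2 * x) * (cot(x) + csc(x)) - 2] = -25*x^2*cos(x)/sin(x)^2 - 25*x^2/sin(x)^2 + 50*x/tan(x) + 50*x/sin(x) - 10*x*cos(x)/sin(x)^2 - 10*x/sin(x)^2 + 10/tan(x) + 10/sin(x)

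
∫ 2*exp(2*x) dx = exp(2*x) + C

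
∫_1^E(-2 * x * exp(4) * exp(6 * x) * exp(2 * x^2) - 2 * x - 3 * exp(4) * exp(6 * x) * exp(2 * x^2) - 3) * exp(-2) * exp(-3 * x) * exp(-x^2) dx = -exp(2 + exp(2) + 3*E) - exp(-6) + exp(-3*E - exp(2) - 2) + exp(6)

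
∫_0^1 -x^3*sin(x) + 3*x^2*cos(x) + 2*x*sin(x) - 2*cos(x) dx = -cos(1)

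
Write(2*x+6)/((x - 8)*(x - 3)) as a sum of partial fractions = -12/(5*(x - 3)) + 22/(5*(x - 8))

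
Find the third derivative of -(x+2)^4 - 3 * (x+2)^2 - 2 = -24*x - 48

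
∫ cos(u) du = sin(u) + C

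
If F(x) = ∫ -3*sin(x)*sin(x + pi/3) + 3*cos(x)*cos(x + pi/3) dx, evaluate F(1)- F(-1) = 3*sin(2)/2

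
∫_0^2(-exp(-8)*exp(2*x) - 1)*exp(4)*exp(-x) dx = -exp(4) - exp(-2) + exp(-4) + exp(2)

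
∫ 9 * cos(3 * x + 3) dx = 3*sin(3*x + 3) + C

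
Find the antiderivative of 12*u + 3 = 6*u^2 + 3*u + C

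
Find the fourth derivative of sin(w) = sin(w)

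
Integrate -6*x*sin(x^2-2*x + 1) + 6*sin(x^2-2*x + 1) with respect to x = 3*cos((x - 1)^2) + C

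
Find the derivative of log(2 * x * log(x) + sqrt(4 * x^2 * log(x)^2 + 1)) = (4*x*log(x)^2 + 4*x*log(x) + 2*sqrt(4*x^2*log(x)^2 + 1)*log(x) + 2*sqrt(4*x^2*log(x)^2 + 1))/(4*x^2*log(x)^2 + 2*x*sqrt(4*x^2*log(x)^2 + 1)*log(x) + 1)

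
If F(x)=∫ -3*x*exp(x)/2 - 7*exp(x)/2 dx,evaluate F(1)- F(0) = 2 - 7*E/2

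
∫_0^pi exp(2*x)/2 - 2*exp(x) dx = -9/4 + (-2 + exp(pi)/2)^2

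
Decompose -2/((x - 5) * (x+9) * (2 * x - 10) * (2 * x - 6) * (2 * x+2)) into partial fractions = -1/(75264*(x + 9)) + 1/(4608*(x + 1)) - 1/(768*(x - 3)) + 31/(28224*(x - 5)) - 1/(672*(x - 5)^2)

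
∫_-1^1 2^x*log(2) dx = 3/2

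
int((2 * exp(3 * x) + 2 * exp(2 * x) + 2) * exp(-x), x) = 2*(exp(x) + 2)*sinh(x) + C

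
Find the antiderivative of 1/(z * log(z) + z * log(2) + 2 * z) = log(log(2*z) + 2) + C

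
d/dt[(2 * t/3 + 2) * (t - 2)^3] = 8*t^3/3 - 6*t^2 - 8*t + 56/3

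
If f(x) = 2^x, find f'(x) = 2^x*log(2)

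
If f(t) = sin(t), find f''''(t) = sin(t)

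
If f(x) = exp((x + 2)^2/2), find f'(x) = x*exp(x^2/2 + 2*x + 2) + 2*exp(x^2/2 + 2*x + 2)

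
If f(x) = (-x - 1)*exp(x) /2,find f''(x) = -x*exp(x)/2 - 3*exp(x)/2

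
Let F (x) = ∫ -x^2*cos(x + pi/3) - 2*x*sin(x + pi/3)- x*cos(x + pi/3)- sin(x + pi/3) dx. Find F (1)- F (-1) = -2*sin(1 + pi/3)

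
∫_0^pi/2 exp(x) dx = -1 + exp(pi/2)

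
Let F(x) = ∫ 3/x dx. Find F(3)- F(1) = 3*log(3)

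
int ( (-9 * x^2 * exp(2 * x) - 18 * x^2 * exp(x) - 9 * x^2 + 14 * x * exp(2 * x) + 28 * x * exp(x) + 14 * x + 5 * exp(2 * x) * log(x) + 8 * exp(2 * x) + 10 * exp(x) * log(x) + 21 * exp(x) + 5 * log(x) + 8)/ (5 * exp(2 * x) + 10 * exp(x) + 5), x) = ((exp(x) + 1)*(-3*x^3 + 7*x^2 + 5*x*log(x) + 3*x - 6)/5 + exp(x))/(exp(x) + 1) + C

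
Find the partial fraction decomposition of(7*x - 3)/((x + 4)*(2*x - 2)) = 31/(10*(x + 4)) + 2/(5*(x - 1))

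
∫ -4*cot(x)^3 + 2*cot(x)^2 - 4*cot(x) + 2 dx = 2*(cot(x) - 1)*cot(x) + C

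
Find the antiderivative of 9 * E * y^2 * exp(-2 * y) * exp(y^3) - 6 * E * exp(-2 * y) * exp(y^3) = 3*exp(y^3 - 2*y + 1) + C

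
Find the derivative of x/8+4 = 1/8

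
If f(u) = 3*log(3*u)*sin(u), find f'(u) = 3*(u*log(u)*cos(u) + u*log(3)*cos(u) + sin(u))/u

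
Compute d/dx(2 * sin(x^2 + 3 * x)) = 2*(2*x + 3)*cos(x*(x + 3))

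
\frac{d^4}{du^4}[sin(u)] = sin(u)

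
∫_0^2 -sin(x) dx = -1 + cos(2)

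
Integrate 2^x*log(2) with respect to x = 2^x + C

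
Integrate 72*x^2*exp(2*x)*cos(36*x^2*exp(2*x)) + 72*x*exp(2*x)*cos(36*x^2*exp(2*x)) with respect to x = sin(36*x^2*exp(2*x)) + C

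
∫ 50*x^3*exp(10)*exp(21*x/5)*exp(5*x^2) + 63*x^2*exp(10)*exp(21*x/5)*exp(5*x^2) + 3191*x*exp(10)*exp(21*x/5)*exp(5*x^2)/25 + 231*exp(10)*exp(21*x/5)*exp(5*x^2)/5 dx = (25*x^2 + 21*x + 50)*exp(5*x^2 + 21*x/5 + 10)/5 + C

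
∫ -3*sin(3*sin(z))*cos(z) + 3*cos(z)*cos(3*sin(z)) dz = sqrt(2)*sin(3*sin(z) + pi/4) + C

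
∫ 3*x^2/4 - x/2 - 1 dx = x^3/4 - x^2/4 - x + C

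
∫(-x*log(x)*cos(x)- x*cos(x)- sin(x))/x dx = (-log(x) - 1)*sin(x) + C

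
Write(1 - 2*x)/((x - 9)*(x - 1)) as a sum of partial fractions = 1/(8*(x - 1)) - 17/(8*(x - 9))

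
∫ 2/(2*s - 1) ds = log(2 - 4*s) + C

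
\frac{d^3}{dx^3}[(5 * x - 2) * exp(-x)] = (17 - 5*x)*exp(-x)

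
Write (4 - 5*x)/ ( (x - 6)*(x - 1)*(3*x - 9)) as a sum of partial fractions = -1/(30*(x - 1)) + 11/(18*(x - 3)) - 26/(45*(x - 6))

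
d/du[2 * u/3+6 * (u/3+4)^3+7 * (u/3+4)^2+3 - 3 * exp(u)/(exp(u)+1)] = (6*u^2*exp(2*u) + 12*u^2*exp(u) + 6*u^2 + 158*u*exp(2*u) + 316*u*exp(u) + 158*u + 1038*exp(2*u) + 2049*exp(u) + 1038)/(9*exp(2*u) + 18*exp(u) + 9)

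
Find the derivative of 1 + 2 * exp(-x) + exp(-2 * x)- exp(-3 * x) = (-2*exp(2*x) - 2*exp(x) + 3)*exp(-3*x)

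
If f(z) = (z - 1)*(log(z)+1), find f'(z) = (z*log(z) + 2*z - 1)/z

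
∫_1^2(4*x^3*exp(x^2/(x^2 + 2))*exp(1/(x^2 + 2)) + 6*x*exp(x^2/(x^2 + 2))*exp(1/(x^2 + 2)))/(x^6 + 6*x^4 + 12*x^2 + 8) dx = -2*exp(2/3)/3 + 5*exp(5/6)/6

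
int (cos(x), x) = sin(x) + C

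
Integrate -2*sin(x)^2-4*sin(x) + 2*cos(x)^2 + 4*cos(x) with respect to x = (sqrt(2)*sin(x + pi/4) + 2)^2 + C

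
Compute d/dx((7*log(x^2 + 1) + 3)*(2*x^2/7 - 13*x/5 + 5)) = (140*x^3*log(x^2 + 1) + 200*x^3 - 637*x^2*log(x^2 + 1) - 1547*x^2 + 140*x*log(x^2 + 1) + 2510*x - 637*log(x^2 + 1) - 273)/(35*x^2 + 35)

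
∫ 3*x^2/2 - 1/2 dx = x^3/2 - x/2 + C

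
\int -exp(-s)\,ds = exp(-s) + C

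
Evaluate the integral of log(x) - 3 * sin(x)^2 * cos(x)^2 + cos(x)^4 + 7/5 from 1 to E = -2/5 + sin(E)*cos(E)^3 - sin(1)*cos(1)^3 + 7*E/5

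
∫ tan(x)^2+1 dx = tan(x) + C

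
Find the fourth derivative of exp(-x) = exp(-x)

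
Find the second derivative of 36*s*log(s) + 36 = 36/s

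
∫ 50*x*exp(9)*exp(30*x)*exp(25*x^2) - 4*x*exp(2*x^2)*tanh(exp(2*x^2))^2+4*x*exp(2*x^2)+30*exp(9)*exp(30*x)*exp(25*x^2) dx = exp((5*x + 3)^2) + tanh(exp(2*x^2)) + C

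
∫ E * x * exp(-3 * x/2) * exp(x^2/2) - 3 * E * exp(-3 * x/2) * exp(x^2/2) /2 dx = exp(x^2/2 - 3*x/2 + 1) + C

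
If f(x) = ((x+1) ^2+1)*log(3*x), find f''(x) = (2*x^2*log(x) + 2*x^2*log(3) + 3*x^2 + 2*x - 2)/x^2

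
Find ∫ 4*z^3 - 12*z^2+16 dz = z^4 - 4*z^3 + 16*z + C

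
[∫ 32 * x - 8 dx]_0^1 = 8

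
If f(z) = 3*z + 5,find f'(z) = 3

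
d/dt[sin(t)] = cos(t)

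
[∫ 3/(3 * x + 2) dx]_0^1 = -log(2) + log(5)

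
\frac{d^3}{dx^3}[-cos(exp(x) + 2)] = (-exp(2*x)*sin(exp(x) + 2) + 3*exp(x)*cos(exp(x) + 2) + sin(exp(x) + 2))*exp(x)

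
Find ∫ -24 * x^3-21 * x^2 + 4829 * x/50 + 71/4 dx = -6*x^4 - 7*x^3 + 4829*x^2/100 + 71*x/4 + C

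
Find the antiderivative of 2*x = x^2 + C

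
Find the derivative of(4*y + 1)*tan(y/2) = 2*y/cos(y/2)^2 + 4*tan(y/2) + 1/(2*cos(y/2)^2)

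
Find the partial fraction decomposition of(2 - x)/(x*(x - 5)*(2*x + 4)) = 1/(7*(x + 2)) - 3/(70*(x - 5)) - 1/(10*x)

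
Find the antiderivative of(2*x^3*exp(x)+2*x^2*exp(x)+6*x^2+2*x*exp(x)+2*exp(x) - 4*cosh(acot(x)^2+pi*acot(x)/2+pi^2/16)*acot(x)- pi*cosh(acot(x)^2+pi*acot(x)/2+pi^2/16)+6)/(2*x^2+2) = x*exp(x) + 3*x + sinh((4*acot(x) + pi)^2/16) + C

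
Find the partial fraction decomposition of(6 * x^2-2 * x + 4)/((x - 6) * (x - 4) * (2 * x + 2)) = 6/(35*(x + 1)) - 23/(5*(x - 4)) + 52/(7*(x - 6))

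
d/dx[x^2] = 2*x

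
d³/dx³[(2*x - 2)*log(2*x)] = (-2*x - 4)/x^3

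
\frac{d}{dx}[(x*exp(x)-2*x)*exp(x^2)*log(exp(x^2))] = -4*x^4*exp(x^2) + 2*x^4*exp(x^2 + x) + x^3*exp(x^2 + x) - 6*x^2*exp(x^2) + 3*x^2*exp(x^2 + x)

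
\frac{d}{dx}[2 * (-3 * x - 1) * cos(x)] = 6*x*sin(x) + 2*sin(x) - 6*cos(x)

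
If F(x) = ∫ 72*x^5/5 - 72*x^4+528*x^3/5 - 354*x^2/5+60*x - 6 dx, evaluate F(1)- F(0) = 74/5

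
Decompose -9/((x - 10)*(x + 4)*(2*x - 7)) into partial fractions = 12/(65*(2*x - 7)) - 3/(70*(x + 4)) - 9/(182*(x - 10))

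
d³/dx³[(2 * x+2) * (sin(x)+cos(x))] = 2*x*sin(x) - 2*x*cos(x) - 4*sin(x) - 8*cos(x)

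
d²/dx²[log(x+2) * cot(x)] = (2*x^2*log(x + 2)*cos(x)/sin(x)^3 + 8*x*log(x + 2)*cos(x)/sin(x)^3 - 2*x/sin(x)^2 + 8*log(x + 2)*cos(x)/sin(x)^3 - 1/tan(x) - 4/sin(x)^2)/(x^2 + 4*x + 4)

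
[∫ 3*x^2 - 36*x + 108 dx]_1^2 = 61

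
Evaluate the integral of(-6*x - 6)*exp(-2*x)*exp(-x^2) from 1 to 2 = -3*exp(-3) + 3*exp(-8)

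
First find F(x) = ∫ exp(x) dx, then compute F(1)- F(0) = -1 + E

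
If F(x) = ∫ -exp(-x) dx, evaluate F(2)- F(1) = -exp(-1) + exp(-2)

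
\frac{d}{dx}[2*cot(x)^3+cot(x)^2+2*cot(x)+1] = -6*cot(x)^4 - 2*cot(x)^3 - 8*cot(x)^2 - 2*cot(x) - 2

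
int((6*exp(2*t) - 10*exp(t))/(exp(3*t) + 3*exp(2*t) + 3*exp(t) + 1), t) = 2*(-4*exp(2*t) - 11*exp(t) - 3)/(exp(2*t) + 2*exp(t) + 1) + C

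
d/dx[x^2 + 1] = 2*x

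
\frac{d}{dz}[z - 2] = 1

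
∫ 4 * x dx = 2*x^2 + C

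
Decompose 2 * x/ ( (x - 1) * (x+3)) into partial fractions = 3/(2*(x + 3)) + 1/(2*(x - 1))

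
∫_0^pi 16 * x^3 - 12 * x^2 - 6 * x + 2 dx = -1 + (-pi - 1 + 2*pi^2)^2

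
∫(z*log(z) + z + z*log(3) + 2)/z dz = (z + 2)*log(3*z) + C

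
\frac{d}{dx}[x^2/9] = 2*x/9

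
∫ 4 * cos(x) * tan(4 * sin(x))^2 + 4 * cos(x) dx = tan(4*sin(x)) + C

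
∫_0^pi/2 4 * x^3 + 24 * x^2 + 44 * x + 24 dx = -9 + (-1 + (pi/2 + 2)^2)^2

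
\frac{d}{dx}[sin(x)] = cos(x)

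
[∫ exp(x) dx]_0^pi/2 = -1 + exp(pi/2)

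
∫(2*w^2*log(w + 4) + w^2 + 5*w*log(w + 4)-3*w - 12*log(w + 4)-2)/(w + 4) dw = (w^2 - 3*w - 2)*log(w + 4) + C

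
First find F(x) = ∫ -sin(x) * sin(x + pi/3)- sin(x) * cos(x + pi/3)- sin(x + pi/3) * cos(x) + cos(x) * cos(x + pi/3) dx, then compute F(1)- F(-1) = (1 - sqrt(3))*sin(2)/2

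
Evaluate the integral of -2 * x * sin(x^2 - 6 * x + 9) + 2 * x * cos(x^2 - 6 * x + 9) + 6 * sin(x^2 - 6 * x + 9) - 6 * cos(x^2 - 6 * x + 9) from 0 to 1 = sin(4) + cos(4) - sin(9) - cos(9)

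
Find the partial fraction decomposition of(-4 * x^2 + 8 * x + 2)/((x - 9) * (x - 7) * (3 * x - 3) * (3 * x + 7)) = 173/(4760*(3*x + 7)) + 1/(240*(x - 1)) + 23/(168*(x - 7)) - 125/(816*(x - 9))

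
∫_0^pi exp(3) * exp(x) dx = -exp(3) + exp(3 + pi)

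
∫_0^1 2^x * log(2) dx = 1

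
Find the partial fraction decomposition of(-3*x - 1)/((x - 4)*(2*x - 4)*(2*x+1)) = 1/(45*(2*x + 1)) + 7/(20*(x - 2)) - 13/(36*(x - 4))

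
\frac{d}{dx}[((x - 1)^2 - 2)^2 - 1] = 4*x^3 - 12*x^2 + 4*x + 4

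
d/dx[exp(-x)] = -exp(-x)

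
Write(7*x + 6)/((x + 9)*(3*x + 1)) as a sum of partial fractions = 11/(26*(3*x + 1)) + 57/(26*(x + 9))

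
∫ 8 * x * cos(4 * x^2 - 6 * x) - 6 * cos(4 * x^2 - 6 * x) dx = sin(2*x*(2*x - 3)) + C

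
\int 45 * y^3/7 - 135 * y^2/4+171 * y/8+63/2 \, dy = 45*y^4/28 - 45*y^3/4 + 171*y^2/16 + 63*y/2 + C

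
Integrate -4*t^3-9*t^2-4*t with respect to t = -t^4 - 3*t^3 - 2*t^2 + C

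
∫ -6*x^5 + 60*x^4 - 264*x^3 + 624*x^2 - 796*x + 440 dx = -x^6 + 12*x^5 - 66*x^4 + 208*x^3 - 398*x^2 + 440*x + C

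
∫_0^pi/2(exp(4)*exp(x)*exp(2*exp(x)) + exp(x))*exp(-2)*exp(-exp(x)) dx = -exp(3) - exp(-exp(pi/2) - 2) + exp(-3) + exp(2 + exp(pi/2))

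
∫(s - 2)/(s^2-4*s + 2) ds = log((s - 2)^2 - 2)/2 + C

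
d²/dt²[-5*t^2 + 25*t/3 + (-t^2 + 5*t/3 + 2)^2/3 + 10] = 4*t^2 - 20*t/3 - 292/27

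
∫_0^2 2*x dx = 4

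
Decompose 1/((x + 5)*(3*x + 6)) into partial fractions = -1/(9*(x + 5)) + 1/(9*(x + 2))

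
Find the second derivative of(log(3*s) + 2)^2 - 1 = (-2*log(s) - 2*log(3) - 2)/s^2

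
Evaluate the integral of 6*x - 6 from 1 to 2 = 3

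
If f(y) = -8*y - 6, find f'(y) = -8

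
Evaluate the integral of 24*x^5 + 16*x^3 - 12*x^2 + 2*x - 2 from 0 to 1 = 3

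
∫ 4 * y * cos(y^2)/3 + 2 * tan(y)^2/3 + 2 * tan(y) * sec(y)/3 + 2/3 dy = 2*sin(y^2)/3 + 2*tan(y)/3 + 2/(3*cos(y)) + C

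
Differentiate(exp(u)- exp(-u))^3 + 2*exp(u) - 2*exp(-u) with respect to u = (3*exp(6*u) - exp(4*u) - exp(2*u) + 3)*exp(-3*u)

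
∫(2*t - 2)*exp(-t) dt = -2*t*exp(-t) + C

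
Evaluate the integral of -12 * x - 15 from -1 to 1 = -30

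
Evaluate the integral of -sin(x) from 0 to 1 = -1 + cos(1)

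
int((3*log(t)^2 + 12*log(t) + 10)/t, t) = (log(t) + 2)^3 - 2*log(t) + C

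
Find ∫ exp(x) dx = exp(x) + C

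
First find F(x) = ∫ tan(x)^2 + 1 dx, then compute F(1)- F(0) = tan(1)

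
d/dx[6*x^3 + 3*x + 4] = 18*x^2 + 3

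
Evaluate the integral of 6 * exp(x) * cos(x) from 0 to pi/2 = -3 + 3*exp(pi/2)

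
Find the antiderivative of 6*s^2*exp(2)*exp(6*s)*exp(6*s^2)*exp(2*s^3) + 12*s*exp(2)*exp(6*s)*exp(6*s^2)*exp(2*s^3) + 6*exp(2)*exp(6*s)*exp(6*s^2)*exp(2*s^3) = exp(2*(s + 1)^3) + C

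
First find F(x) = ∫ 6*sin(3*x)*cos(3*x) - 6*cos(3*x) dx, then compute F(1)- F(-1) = -4*sin(3)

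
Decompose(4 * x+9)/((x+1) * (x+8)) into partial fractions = 23/(7*(x + 8)) + 5/(7*(x + 1))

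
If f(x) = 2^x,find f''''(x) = 2^x*log(2)^4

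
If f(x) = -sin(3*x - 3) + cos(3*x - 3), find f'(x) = -3*sqrt(2)*cos(-3*x + pi/4 + 3)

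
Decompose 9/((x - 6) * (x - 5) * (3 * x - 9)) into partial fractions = 1/(2*(x - 3)) - 3/(2*(x - 5)) + 1/(x - 6)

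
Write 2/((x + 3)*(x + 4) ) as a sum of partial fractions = -2/(x + 4) + 2/(x + 3)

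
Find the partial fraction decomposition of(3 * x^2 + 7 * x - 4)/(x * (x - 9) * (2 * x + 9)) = 101/(243*(2*x + 9)) + 302/(243*(x - 9)) + 4/(81*x)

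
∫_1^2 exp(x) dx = -E + exp(2)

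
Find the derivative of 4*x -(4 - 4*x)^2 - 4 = 36 - 32*x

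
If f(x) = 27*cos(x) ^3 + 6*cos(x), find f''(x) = -243*cos(x)^3 + 156*cos(x)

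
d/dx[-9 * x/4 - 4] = -9/4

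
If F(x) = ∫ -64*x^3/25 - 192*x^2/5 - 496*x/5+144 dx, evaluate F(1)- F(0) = 2024/25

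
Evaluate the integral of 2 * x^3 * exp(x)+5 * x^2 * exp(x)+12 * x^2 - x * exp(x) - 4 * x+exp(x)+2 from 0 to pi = (2 + exp(pi))*(-pi^2 + pi + 2*pi^3)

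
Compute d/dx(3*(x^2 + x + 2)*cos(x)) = -3*x^2*sin(x) - 3*x*sin(x) + 6*x*cos(x) - 6*sin(x) + 3*cos(x)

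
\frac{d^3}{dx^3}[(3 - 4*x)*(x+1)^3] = -96*x - 54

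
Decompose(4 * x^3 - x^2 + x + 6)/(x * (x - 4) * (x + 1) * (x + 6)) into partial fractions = 3/(x + 6) + 5/(4*(x - 4)) - 1/(4*x)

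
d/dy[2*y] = 2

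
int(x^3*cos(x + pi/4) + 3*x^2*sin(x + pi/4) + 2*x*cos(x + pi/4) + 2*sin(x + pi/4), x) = x*(x^2 + 2)*sin(x + pi/4) + C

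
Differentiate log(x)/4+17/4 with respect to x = 1/(4*x)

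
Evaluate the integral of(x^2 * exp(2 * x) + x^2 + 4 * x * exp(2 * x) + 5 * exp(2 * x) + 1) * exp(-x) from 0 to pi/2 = (2 + (1 + pi/2)^2)*(-exp(-pi/2) + exp(pi/2))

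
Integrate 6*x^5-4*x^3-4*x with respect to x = x^6 - x^4 - 2*x^2 + C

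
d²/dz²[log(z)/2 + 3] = -1/(2*z^2)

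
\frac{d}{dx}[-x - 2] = -1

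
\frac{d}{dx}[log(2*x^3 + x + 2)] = (6*x^2 + 1)/(2*x^3 + x + 2)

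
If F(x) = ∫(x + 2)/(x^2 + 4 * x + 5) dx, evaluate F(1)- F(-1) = -log(2)/2 + log(10)/2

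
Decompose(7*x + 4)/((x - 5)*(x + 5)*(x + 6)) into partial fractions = -38/(11*(x + 6)) + 31/(10*(x + 5)) + 39/(110*(x - 5))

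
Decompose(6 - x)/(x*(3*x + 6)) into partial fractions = -4/(3*(x + 2)) + 1/x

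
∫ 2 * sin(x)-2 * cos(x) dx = -2*sqrt(2)*sin(x + pi/4) + C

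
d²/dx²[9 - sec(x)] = 1/cos(x) - 2/cos(x)^3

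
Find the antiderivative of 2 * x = x^2 + C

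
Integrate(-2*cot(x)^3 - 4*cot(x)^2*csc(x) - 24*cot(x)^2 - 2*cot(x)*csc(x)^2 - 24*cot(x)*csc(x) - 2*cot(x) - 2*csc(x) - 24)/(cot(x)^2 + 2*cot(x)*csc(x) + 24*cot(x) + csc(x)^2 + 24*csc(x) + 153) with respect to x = log((cot(x) + csc(x) + 12)^2/9 + 1) + C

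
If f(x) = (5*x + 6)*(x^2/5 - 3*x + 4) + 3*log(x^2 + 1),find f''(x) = (30*x^5 - 138*x^4 + 60*x^3 - 306*x^2 + 30*x - 108)/(5*x^4 + 10*x^2 + 5)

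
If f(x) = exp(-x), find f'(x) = -exp(-x)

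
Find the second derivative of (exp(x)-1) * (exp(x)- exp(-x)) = (4*exp(3*x) - exp(2*x) + 1)*exp(-x)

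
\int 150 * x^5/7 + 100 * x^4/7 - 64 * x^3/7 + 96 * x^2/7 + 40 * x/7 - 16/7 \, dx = 25*x^6/7 + 20*x^5/7 - 16*x^4/7 + 32*x^3/7 + 20*x^2/7 - 16*x/7 + C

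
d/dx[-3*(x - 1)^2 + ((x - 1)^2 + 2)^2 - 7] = 4*x^3 - 12*x^2 + 14*x - 6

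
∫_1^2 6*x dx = 9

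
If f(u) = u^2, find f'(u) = 2*u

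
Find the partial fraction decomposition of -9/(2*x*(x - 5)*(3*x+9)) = -1/(16*(x + 3)) - 3/(80*(x - 5)) + 1/(10*x)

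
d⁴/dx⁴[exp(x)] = exp(x)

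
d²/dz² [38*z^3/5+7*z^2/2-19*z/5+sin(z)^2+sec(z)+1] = 228*z/5 - 2*sin(z)^2 + 2*cos(z)^2 + 2*tan(z)^2*sec(z) + sec(z) + 7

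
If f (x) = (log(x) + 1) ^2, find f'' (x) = -2*log(x)/x^2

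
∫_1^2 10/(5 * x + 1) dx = -2*log(6) + 2*log(11)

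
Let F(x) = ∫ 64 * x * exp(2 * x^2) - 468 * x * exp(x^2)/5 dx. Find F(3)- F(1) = -4*(-3 + 2*E)^2 - 6*E/5 + 6*exp(9)/5 + 4*(-3 + 2*exp(9))^2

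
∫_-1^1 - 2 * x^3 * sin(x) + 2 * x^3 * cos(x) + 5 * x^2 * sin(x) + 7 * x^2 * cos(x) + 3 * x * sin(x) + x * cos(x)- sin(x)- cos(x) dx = 2*cos(1) + 2*sin(1)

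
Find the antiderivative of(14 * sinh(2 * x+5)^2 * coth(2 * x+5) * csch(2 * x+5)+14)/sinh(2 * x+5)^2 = -7*coth(2*x + 5) - 7*csch(2*x + 5) + C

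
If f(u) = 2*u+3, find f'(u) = 2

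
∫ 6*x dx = 3*x^2 + C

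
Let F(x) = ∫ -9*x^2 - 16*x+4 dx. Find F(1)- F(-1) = 2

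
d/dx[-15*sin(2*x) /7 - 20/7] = -30*cos(2*x)/7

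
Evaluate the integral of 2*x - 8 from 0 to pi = -16 + (4 - pi)^2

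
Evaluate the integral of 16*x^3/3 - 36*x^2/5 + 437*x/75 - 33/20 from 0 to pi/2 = -9*pi/40 - 1/3 + pi^2/8 + (-9*pi/10 + 1 + pi^2/2)^2/3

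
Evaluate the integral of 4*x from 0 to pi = 2*pi^2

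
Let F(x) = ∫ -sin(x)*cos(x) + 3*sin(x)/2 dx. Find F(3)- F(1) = -sin(3)^2/2 + sin(1)^2/2 + 3*cos(1)/2 - 3*cos(3)/2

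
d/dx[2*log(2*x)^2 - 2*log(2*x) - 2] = (4*log(x) - 2 + 4*log(2))/x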